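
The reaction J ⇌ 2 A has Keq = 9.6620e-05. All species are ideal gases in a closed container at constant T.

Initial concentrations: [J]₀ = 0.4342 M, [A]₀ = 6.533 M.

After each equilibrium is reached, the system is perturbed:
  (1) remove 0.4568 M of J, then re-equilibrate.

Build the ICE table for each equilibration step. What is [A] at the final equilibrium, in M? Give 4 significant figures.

Q₀ = 98.3 vs Keq = 9.6620e-05 ⇒ Q>K, reverse
Step 1:
                   J          A
  Initial     0.4342      6.533
  Change       3.257     -6.514
  Equil        3.691    0.01889
  solve Keq expr → x = -3.257; check Q = 9.6620e-05
Then remove 0.4568 M of J.
Step 2:
                   J          A
  Initial      3.234    0.01889
  Change  6.0273e-04  -0.001205
  Equil        3.235    0.01768
  solve Keq expr → x = -6.0273e-04; check Q = 9.6620e-05

[A]_eq = 0.01768 M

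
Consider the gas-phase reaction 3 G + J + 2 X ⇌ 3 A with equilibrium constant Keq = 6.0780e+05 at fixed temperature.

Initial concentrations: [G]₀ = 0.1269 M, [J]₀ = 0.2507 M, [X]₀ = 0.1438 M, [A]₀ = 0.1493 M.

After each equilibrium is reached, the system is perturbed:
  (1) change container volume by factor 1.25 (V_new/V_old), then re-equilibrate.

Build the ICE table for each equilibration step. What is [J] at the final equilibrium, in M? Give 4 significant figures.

Q₀ = 314.1 vs Keq = 6.0780e+05 ⇒ Q<K, forward
Step 1:
                   G          J          X          A
  I           0.1269     0.2507     0.1438     0.1493
  C         -0.09991    -0.0333   -0.06661    0.09991
  E          0.02699     0.2174    0.07719     0.2492
  solve Keq expr → x = 0.0333; check Q = 6.0780e+05
Then change container volume by factor 1.25 (V_new/V_old).
Step 2:
                   G          J          X          A
  I          0.02159     0.1739    0.06175     0.1994
  C         0.004042   0.001347   0.002695  -0.004042
  E          0.02563     0.1753    0.06445     0.1953
  solve Keq expr → x = -0.001347; check Q = 6.0780e+05

[J]_eq = 0.1753 M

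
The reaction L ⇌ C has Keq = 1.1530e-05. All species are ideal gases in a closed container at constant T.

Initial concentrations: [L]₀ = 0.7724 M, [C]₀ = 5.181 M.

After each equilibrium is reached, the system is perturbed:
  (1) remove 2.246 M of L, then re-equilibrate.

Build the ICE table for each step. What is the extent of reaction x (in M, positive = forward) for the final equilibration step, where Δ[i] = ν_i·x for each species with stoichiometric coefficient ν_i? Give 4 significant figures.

Q₀ = 6.708 vs Keq = 1.1530e-05 ⇒ Q>K, reverse
Step 1:
                   L          C
  Initial     0.7724      5.181
  Change       5.181     -5.181
  Equil        5.953 6.8642e-05
  solve Keq expr → x = -5.181; check Q = 1.1530e-05
Then remove 2.246 M of L.
Step 2:
                   L          C
  Initial      3.707 6.8642e-05
  Change  2.5896e-05 -2.5896e-05
  Equil        3.707 4.2746e-05
  solve Keq expr → x = -2.5896e-05; check Q = 1.1530e-05

x = -2.5896e-05 M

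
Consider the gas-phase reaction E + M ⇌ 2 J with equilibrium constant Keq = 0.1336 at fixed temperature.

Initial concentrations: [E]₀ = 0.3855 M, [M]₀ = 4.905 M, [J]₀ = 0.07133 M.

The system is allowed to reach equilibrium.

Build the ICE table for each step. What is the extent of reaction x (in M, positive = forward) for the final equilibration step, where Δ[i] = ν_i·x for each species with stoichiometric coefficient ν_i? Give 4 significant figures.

x = 0.1554 M

Q₀ = 0.002691 vs Keq = 0.1336 ⇒ Q<K, forward
Step 1:
                   E          M          J
  Initial     0.3855      4.905    0.07133
  Change     -0.1554    -0.1554     0.3108
  Equil       0.2301       4.75     0.3821
  solve Keq expr → x = 0.1554; check Q = 0.1336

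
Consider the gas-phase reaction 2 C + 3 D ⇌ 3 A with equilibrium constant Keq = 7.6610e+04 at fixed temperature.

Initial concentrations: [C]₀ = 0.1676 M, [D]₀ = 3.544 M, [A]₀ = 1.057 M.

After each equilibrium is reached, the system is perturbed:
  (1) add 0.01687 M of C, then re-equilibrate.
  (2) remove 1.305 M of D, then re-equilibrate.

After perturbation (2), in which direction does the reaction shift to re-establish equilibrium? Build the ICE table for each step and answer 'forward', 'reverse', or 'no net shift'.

Q₀ = 0.9445 vs Keq = 7.6610e+04 ⇒ Q<K, forward
Step 1:
                  C         D         A
  I          0.1676     3.544     1.057
  C         -0.1667     -0.25      0.25
  E       9.0306e-04     3.294     1.307
  solve Keq expr → x = 0.08335; check Q = 7.6610e+04
Then add 0.01687 M of C.
Step 2:
                  C         D         A
  I         0.01777     3.294     1.307
  C        -0.01683  -0.02525   0.02525
  E       9.4014e-04     3.269     1.332
  solve Keq expr → x = 0.008416; check Q = 7.6610e+04
Then remove 1.305 M of D.
Step 3:
                  C         D         A
  I       9.4014e-04     1.964     1.332
  C        0.001073  0.001609 -0.001609
  E        0.002013     1.965     1.331
  solve Keq expr → x = -5.3638e-04; check Q = 7.6610e+04

Direction: reverse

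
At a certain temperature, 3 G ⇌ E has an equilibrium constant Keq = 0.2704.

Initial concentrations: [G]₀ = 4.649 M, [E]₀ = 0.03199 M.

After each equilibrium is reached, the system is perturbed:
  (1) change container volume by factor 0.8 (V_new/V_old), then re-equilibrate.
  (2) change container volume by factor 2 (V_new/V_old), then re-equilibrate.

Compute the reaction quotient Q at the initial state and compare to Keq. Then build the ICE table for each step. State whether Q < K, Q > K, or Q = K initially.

Q₀ = 3.1837e-04; Q < K (proceeds forward)

Q₀ = 3.1837e-04 vs Keq = 0.2704 ⇒ Q<K, forward
Step 1:
                  G         E
  Initial     4.649   0.03199
  Change     -3.074     1.025
  Equil       1.575     1.057
  solve Keq expr → x = 1.025; check Q = 0.2704
Then change container volume by factor 0.8 (V_new/V_old).
Step 2:
                  G         E
  Initial     1.969     1.321
  Change    -0.2387   0.07958
  Equil        1.73       1.4
  solve Keq expr → x = 0.07958; check Q = 0.2704
Then change container volume by factor 2 (V_new/V_old).
Step 3:
                  G         E
  Initial    0.8651    0.7002
  Change     0.4118   -0.1373
  Equil       1.277    0.5629
  solve Keq expr → x = -0.1373; check Q = 0.2704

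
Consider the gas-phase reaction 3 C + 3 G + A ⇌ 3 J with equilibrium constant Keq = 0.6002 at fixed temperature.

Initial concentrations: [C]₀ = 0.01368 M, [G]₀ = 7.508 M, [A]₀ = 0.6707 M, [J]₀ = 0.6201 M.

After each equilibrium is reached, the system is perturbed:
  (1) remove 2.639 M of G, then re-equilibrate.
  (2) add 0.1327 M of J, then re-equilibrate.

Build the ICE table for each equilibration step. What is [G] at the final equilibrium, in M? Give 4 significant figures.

Q₀ = 328.1 vs Keq = 0.6002 ⇒ Q>K, reverse
Step 1:
                  C         G         A         J
  init      0.01368     7.508    0.6707    0.6201
  Δ         0.08122   0.08122   0.02707  -0.08122
  eq         0.0949     7.589    0.6978    0.5389
  solve Keq expr → x = -0.02707; check Q = 0.6002
Then remove 2.639 M of G.
Step 2:
                  C         G         A         J
  init       0.0949      4.95    0.6978    0.5389
  Δ         0.03838   0.03838   0.01279  -0.03838
  eq         0.1333     4.989    0.7106    0.5005
  solve Keq expr → x = -0.01279; check Q = 0.6002
Then add 0.1327 M of J.
Step 3:
                  C         G         A         J
  init       0.1333     4.989    0.7106    0.6332
  Δ          0.0267    0.0267  0.008901   -0.0267
  eq           0.16     5.015    0.7195    0.6065
  solve Keq expr → x = -0.008901; check Q = 0.6002

[G]_eq = 5.015 M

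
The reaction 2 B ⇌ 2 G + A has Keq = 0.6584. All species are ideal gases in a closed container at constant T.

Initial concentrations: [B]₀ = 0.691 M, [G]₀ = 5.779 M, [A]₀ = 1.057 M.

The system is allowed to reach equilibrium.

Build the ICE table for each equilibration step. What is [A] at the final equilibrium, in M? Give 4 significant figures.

[A]_eq = 0.2191 M

Q₀ = 73.93 vs Keq = 0.6584 ⇒ Q>K, reverse
Step 1:
                  B         G         A
  I           0.691     5.779     1.057
  C           1.676    -1.676   -0.8379
  E           2.367     4.103    0.2191
  solve Keq expr → x = -0.8379; check Q = 0.6584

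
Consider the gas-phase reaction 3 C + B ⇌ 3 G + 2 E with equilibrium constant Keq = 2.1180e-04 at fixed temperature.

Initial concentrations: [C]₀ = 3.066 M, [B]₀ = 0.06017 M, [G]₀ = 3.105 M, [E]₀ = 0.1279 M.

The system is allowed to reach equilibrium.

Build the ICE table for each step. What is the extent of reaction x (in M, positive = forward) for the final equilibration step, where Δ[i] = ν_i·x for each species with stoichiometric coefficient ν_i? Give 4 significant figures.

Q₀ = 0.2824 vs Keq = 2.1180e-04 ⇒ Q>K, reverse
Step 1:
                   C          B          G          E
  I            3.066    0.06017      3.105     0.1279
  C           0.1829    0.06098    -0.1829     -0.122
  E            3.249     0.1212      2.922   0.005939
  solve Keq expr → x = -0.06098; check Q = 2.1180e-04

x = -0.06098 M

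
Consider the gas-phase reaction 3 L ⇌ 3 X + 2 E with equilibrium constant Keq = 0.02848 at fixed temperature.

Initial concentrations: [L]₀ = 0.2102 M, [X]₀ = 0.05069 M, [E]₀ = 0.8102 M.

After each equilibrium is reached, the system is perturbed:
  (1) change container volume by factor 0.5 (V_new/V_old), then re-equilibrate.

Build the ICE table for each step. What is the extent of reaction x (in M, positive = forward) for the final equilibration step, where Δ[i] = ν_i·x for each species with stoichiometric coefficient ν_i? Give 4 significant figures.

Q₀ = 0.009206 vs Keq = 0.02848 ⇒ Q<K, forward
Step 1:
                  L         X         E
  I          0.2102   0.05069    0.8102
  C        -0.01669   0.01669   0.01113
  E          0.1935   0.06738    0.8213
  solve Keq expr → x = 0.005564; check Q = 0.02848
Then change container volume by factor 0.5 (V_new/V_old).
Step 2:
                  L         X         E
  I           0.387    0.1348     1.643
  C         0.04005  -0.04005   -0.0267
  E          0.4271   0.09471     1.616
  solve Keq expr → x = -0.01335; check Q = 0.02848

x = -0.01335 M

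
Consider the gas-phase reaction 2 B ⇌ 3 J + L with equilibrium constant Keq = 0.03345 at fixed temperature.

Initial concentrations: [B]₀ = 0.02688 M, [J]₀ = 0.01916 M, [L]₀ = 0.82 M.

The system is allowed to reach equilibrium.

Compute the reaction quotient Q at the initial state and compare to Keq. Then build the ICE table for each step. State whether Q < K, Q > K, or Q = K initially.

Q₀ = 0.007983; Q < K (proceeds forward)

Q₀ = 0.007983 vs Keq = 0.03345 ⇒ Q<K, forward
Step 1:
                   B          J          L
  I          0.02688    0.01916       0.82
  C        -0.005104   0.007656   0.002552
  E          0.02178    0.02682     0.8226
  solve Keq expr → x = 0.002552; check Q = 0.03345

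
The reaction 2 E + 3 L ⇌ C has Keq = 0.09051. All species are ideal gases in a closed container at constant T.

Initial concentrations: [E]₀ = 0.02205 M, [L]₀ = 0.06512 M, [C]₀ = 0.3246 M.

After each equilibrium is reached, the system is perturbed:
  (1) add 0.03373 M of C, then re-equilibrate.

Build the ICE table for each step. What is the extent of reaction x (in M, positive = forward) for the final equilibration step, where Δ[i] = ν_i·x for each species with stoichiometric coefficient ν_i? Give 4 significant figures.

x = -0.02193 M

Q₀ = 2.4176e+06 vs Keq = 0.09051 ⇒ Q>K, reverse
Step 1:
                    E           L           C
  init        0.02205     0.06512      0.3246
  Δ            0.5907      0.8861     -0.2954
  eq           0.6128      0.9512     0.02925
  solve Keq expr → x = -0.2954; check Q = 0.09051
Then add 0.03373 M of C.
Step 2:
                    E           L           C
  init         0.6128      0.9512     0.06298
  Δ           0.04386     0.06579    -0.02193
  eq           0.6566       1.017     0.04104
  solve Keq expr → x = -0.02193; check Q = 0.09051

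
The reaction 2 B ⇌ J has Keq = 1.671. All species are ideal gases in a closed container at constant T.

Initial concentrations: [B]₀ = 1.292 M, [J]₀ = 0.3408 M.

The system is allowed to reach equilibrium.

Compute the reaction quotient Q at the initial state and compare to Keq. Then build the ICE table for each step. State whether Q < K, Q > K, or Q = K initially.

Q₀ = 0.2042; Q < K (proceeds forward)

Q₀ = 0.2042 vs Keq = 1.671 ⇒ Q<K, forward
Step 1:
                  B         J
  Initial     1.292    0.3408
  Change    -0.6587    0.3294
  Equil      0.6333    0.6702
  solve Keq expr → x = 0.3294; check Q = 1.671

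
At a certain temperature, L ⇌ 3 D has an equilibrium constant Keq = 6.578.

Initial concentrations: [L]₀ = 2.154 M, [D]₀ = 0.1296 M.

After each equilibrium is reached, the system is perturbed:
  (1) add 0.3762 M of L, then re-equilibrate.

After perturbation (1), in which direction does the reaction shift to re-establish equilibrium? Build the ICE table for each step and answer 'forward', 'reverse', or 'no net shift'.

Direction: forward

Q₀ = 0.001011 vs Keq = 6.578 ⇒ Q<K, forward
Step 1:
                  L         D
  init        2.154    0.1296
  Δ         -0.6693     2.008
  eq          1.485     2.138
  solve Keq expr → x = 0.6693; check Q = 6.578
Then add 0.3762 M of L.
Step 2:
                  L         D
  init        1.861     2.138
  Δ        -0.04892    0.1468
  eq          1.812     2.284
  solve Keq expr → x = 0.04892; check Q = 6.578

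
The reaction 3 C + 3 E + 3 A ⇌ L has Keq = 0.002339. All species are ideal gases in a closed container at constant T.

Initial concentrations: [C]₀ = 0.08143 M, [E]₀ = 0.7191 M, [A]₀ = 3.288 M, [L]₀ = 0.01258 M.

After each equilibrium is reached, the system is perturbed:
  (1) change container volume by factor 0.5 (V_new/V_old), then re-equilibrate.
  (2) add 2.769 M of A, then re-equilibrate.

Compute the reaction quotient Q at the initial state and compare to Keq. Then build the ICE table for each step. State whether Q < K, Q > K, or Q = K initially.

Q₀ = 1.763; Q > K (proceeds reverse)

Q₀ = 1.763 vs Keq = 0.002339 ⇒ Q>K, reverse
Step 1:
                   C          E          A          L
  I          0.08143     0.7191      3.288    0.01258
  C          0.03755    0.03755    0.03755   -0.01252
  E            0.119     0.7567      3.326 6.2770e-05
  solve Keq expr → x = -0.01252; check Q = 0.002339
Then change container volume by factor 0.5 (V_new/V_old).
Step 2:
                   C          E          A          L
  I            0.238      1.513      6.651 1.2554e-04
  C         -0.04535   -0.04535   -0.04535    0.01512
  E           0.1926      1.468      6.606    0.01524
  solve Keq expr → x = 0.01512; check Q = 0.002339
Then add 2.769 M of A.
Step 3:
                   C          E          A          L
  I           0.1926      1.468      9.375    0.01524
  C         -0.02901   -0.02901   -0.02901    0.00967
  E           0.1636      1.439      9.346    0.02491
  solve Keq expr → x = 0.00967; check Q = 0.002339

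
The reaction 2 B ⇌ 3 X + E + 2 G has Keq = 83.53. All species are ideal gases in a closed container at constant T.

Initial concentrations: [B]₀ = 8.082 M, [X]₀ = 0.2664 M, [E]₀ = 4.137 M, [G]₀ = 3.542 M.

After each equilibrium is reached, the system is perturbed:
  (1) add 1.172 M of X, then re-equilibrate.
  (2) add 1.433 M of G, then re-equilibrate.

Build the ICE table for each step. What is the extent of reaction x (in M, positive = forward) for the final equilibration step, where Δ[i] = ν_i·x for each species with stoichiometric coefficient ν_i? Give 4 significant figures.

x = -0.121 M

Q₀ = 0.01502 vs Keq = 83.53 ⇒ Q<K, forward
Step 1:
                   B          X          E          G
  Initial      8.082     0.2664      4.137      3.542
  Change      -1.744      2.617     0.8722      1.744
  Equil        6.338      2.883      5.009      5.286
  solve Keq expr → x = 0.8722; check Q = 83.53
Then add 1.172 M of X.
Step 2:
                   B          X          E          G
  Initial      6.338      4.055      5.009      5.286
  Change      0.5037    -0.7555    -0.2518    -0.5037
  Equil        6.841        3.3      4.757      4.783
  solve Keq expr → x = -0.2518; check Q = 83.53
Then add 1.433 M of G.
Step 3:
                   B          X          E          G
  Initial      6.841        3.3      4.757      6.216
  Change      0.2419    -0.3629     -0.121    -0.2419
  Equil        7.083      2.937      4.636      5.974
  solve Keq expr → x = -0.121; check Q = 83.53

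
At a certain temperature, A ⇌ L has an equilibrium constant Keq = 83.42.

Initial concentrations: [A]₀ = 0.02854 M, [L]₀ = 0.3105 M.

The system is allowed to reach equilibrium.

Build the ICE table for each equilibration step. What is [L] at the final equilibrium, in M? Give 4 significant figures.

Q₀ = 10.88 vs Keq = 83.42 ⇒ Q<K, forward
Step 1:
                  A         L
  Initial   0.02854    0.3105
  Change   -0.02452   0.02452
  Equil    0.004016     0.335
  solve Keq expr → x = 0.02452; check Q = 83.42

[L]_eq = 0.335 M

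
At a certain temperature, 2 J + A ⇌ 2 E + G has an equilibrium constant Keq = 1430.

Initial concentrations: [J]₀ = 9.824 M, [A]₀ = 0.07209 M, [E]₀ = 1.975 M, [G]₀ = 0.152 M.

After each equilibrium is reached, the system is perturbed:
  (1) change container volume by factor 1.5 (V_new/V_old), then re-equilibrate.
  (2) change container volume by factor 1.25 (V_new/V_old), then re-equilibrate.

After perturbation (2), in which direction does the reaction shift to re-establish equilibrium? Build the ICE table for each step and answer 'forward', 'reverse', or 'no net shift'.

Q₀ = 0.08522 vs Keq = 1430 ⇒ Q<K, forward
Step 1:
                    J           A           E           G
  Initial       9.824     0.07209       1.975       0.152
  Change      -0.1442    -0.07208      0.1442     0.07208
  Equil          9.68  7.5104e-06       2.119      0.2241
  solve Keq expr → x = 0.07208; check Q = 1430
Then change container volume by factor 1.5 (V_new/V_old).
Step 2:
                    J           A           E           G
  Initial       6.453  5.0070e-06       1.413      0.1494
  Change            0           0           0           0
  Equil         6.453  5.0070e-06       1.413      0.1494
  solve Keq expr → x = 0; check Q = 1430
Then change container volume by factor 1.25 (V_new/V_old).
Step 3:
                    J           A           E           G
  Initial       5.163  4.0056e-06        1.13      0.1195
  Change            0           0           0           0
  Equil         5.163  4.0056e-06        1.13      0.1195
  solve Keq expr → x = 0; check Q = 1430

Direction: no net shift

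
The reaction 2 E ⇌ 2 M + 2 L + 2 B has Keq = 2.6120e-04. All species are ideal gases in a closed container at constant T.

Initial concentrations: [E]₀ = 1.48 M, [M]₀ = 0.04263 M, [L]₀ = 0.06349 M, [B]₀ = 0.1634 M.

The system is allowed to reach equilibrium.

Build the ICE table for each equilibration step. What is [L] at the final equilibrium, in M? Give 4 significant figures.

[L]_eq = 0.2535 M

Q₀ = 8.9294e-08 vs Keq = 2.6120e-04 ⇒ Q<K, forward
Step 1:
                    E           M           L           B
  I              1.48     0.04263     0.06349      0.1634
  C             -0.19        0.19        0.19        0.19
  E              1.29      0.2327      0.2535      0.3534
  solve Keq expr → x = 0.09502; check Q = 2.6120e-04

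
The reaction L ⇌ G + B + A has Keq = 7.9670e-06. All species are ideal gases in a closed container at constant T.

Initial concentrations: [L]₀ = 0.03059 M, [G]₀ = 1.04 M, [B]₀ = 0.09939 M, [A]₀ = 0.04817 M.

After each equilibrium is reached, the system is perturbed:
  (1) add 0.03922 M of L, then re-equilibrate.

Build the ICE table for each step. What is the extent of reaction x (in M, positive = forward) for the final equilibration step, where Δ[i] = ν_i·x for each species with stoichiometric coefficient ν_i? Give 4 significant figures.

x = 6.1459e-06 M

Q₀ = 0.1628 vs Keq = 7.9670e-06 ⇒ Q>K, reverse
Step 1:
                  L         G         B         A
  init      0.03059      1.04   0.09939   0.04817
  Δ         0.04816  -0.04816  -0.04816  -0.04816
  eq        0.07875    0.9918   0.05123 1.2347e-05
  solve Keq expr → x = -0.04816; check Q = 7.9670e-06
Then add 0.03922 M of L.
Step 2:
                  L         G         B         A
  init        0.118    0.9918   0.05123 1.2347e-05
  Δ       -6.1459e-06 6.1459e-06 6.1459e-06 6.1459e-06
  eq          0.118    0.9918   0.05124 1.8492e-05
  solve Keq expr → x = 6.1459e-06; check Q = 7.9670e-06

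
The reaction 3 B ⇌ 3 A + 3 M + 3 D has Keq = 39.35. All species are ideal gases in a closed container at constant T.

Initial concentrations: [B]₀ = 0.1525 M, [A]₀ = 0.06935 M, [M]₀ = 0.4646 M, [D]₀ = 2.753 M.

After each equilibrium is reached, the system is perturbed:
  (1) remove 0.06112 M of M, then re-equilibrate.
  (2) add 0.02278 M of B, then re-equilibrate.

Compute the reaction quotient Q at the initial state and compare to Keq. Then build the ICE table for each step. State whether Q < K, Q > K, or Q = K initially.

Q₀ = 0.1968; Q < K (proceeds forward)

Q₀ = 0.1968 vs Keq = 39.35 ⇒ Q<K, forward
Step 1:
                  B         A         M         D
  init       0.1525   0.06935    0.4646     2.753
  Δ        -0.08296   0.08296   0.08296   0.08296
  eq        0.06954    0.1523    0.5476     2.836
  solve Keq expr → x = 0.02765; check Q = 39.35
Then remove 0.06112 M of M.
Step 2:
                  B         A         M         D
  init      0.06954    0.1523    0.4864     2.836
  Δ       -0.004977  0.004977  0.004977  0.004977
  eq        0.06456    0.1573    0.4914     2.841
  solve Keq expr → x = 0.001659; check Q = 39.35
Then add 0.02278 M of B.
Step 3:
                  B         A         M         D
  init      0.08734    0.1573    0.4914     2.841
  Δ        -0.01442   0.01442   0.01442   0.01442
  eq        0.07292    0.1717    0.5058     2.855
  solve Keq expr → x = 0.004808; check Q = 39.35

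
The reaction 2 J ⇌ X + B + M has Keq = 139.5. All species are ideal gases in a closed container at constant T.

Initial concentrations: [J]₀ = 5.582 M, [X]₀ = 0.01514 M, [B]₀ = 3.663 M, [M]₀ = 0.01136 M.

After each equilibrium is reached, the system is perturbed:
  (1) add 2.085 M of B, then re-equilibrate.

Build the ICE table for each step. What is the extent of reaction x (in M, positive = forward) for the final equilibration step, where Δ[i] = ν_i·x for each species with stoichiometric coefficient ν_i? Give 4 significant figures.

Q₀ = 2.0219e-05 vs Keq = 139.5 ⇒ Q<K, forward
Step 1:
                   J          X          B          M
  Initial      5.582    0.01514      3.663    0.01136
  Change      -5.048      2.524      2.524      2.524
  Equil       0.5343      2.539      6.187      2.535
  solve Keq expr → x = 2.524; check Q = 139.5
Then add 2.085 M of B.
Step 2:
                   J          X          B          M
  Initial     0.5343      2.539      8.272      2.535
  Change     0.07324   -0.03662   -0.03662   -0.03662
  Equil       0.6075      2.502      8.235      2.499
  solve Keq expr → x = -0.03662; check Q = 139.5

x = -0.03662 M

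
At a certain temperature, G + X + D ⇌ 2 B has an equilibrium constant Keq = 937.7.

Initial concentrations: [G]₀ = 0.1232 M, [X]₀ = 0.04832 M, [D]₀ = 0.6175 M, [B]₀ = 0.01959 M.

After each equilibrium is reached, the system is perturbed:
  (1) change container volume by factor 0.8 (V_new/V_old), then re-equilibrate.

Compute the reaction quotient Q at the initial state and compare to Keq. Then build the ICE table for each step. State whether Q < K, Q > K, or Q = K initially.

Q₀ = 0.1044; Q < K (proceeds forward)

Q₀ = 0.1044 vs Keq = 937.7 ⇒ Q<K, forward
Step 1:
                   G          X          D          B
  I           0.1232    0.04832     0.6175    0.01959
  C         -0.04799   -0.04799   -0.04799    0.09597
  E          0.07521 3.3250e-04     0.5695     0.1156
  solve Keq expr → x = 0.04799; check Q = 937.7
Then change container volume by factor 0.8 (V_new/V_old).
Step 2:
                   G          X          D          B
  I          0.09402 4.1563e-04     0.7119     0.1445
  C       -8.2040e-05 -8.2040e-05 -8.2040e-05 1.6408e-04
  E          0.09393 3.3359e-04     0.7118     0.1446
  solve Keq expr → x = 8.2040e-05; check Q = 937.7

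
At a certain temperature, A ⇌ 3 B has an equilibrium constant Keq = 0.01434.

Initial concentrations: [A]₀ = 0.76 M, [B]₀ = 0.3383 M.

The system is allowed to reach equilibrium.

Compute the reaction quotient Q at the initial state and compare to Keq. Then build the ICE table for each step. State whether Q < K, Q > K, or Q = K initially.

Q₀ = 0.05094 vs Keq = 0.01434 ⇒ Q>K, reverse
Step 1:
                    A           B
  I              0.76      0.3383
  C           0.03766      -0.113
  E            0.7977      0.2253
  solve Keq expr → x = -0.03766; check Q = 0.01434

Q₀ = 0.05094; Q > K (proceeds reverse)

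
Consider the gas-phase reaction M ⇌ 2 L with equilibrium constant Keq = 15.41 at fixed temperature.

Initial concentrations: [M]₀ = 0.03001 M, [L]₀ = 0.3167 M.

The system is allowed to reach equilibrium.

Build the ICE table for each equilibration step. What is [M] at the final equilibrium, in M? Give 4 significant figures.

[M]_eq = 0.008406 M

Q₀ = 3.342 vs Keq = 15.41 ⇒ Q<K, forward
Step 1:
                   M          L
  I          0.03001     0.3167
  C          -0.0216    0.04321
  E         0.008406     0.3599
  solve Keq expr → x = 0.0216; check Q = 15.41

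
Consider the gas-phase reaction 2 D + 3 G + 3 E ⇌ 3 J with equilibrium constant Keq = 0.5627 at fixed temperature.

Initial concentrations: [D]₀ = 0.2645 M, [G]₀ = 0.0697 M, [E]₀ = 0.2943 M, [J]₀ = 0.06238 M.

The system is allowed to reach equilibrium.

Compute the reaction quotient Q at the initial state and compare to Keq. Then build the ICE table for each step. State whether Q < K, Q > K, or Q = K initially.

Q₀ = 402; Q > K (proceeds reverse)

Q₀ = 402 vs Keq = 0.5627 ⇒ Q>K, reverse
Step 1:
                   D          G          E          J
  I           0.2645     0.0697     0.2943    0.06238
  C          0.03177    0.04766    0.04766   -0.04766
  E           0.2963     0.1174      0.342    0.01472
  solve Keq expr → x = -0.01589; check Q = 0.5627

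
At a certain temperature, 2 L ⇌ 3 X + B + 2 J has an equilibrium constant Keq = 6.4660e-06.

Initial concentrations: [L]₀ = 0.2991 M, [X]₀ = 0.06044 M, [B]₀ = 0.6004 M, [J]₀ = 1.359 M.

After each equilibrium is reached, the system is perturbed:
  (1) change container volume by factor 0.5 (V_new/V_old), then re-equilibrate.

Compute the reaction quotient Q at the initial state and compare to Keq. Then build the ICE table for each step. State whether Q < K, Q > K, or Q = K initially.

Q₀ = 0.002737 vs Keq = 6.4660e-06 ⇒ Q>K, reverse
Step 1:
                   L          X          B          J
  Initial     0.2991    0.06044     0.6004      1.359
  Change     0.03437   -0.05155   -0.01718   -0.03437
  Equil       0.3335    0.00889     0.5832      1.325
  solve Keq expr → x = -0.01718; check Q = 6.4660e-06
Then change container volume by factor 0.5 (V_new/V_old).
Step 2:
                   L          X          B          J
  Initial     0.6669    0.01778      1.166      2.649
  Change    0.007103   -0.01065  -0.003551  -0.007103
  Equil        0.674   0.007126      1.163      2.642
  solve Keq expr → x = -0.003551; check Q = 6.4660e-06

Q₀ = 0.002737; Q > K (proceeds reverse)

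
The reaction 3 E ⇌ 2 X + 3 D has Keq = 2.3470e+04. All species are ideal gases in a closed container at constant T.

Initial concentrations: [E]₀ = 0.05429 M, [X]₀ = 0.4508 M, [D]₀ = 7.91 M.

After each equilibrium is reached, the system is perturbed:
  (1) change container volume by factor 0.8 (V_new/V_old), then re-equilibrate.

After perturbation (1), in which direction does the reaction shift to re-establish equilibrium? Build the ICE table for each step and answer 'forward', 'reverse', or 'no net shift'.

Direction: reverse

Q₀ = 6.2855e+05 vs Keq = 2.3470e+04 ⇒ Q>K, reverse
Step 1:
                  E         X         D
  I         0.05429    0.4508      7.91
  C         0.09144  -0.06096  -0.09144
  E          0.1457    0.3898     7.819
  solve Keq expr → x = -0.03048; check Q = 2.3470e+04
Then change container volume by factor 0.8 (V_new/V_old).
Step 2:
                  E         X         D
  I          0.1822    0.4873     9.773
  C         0.02405  -0.01603  -0.02405
  E          0.2062    0.4713     9.749
  solve Keq expr → x = -0.008016; check Q = 2.3470e+04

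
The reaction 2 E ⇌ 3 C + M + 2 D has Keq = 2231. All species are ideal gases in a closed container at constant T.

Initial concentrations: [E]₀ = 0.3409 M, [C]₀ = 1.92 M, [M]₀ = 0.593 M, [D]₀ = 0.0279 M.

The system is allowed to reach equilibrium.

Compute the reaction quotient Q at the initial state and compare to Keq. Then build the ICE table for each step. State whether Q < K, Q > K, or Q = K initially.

Q₀ = 0.02811; Q < K (proceeds forward)

Q₀ = 0.02811 vs Keq = 2231 ⇒ Q<K, forward
Step 1:
                  E         C         M         D
  I          0.3409      1.92     0.593    0.0279
  C         -0.3174    0.4761    0.1587    0.3174
  E         0.02351     2.396    0.7517    0.3453
  solve Keq expr → x = 0.1587; check Q = 2231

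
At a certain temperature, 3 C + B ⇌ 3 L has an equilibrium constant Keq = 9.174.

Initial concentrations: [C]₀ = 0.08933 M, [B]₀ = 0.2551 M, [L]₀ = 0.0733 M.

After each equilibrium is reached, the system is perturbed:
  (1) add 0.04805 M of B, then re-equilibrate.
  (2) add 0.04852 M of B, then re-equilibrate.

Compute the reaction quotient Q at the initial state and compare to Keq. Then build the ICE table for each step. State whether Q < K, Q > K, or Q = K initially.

Q₀ = 2.166; Q < K (proceeds forward)

Q₀ = 2.166 vs Keq = 9.174 ⇒ Q<K, forward
Step 1:
                    C           B           L
  I           0.08933      0.2551      0.0733
  C          -0.01913   -0.006375     0.01913
  E            0.0702      0.2487     0.09243
  solve Keq expr → x = 0.006375; check Q = 9.174
Then add 0.04805 M of B.
Step 2:
                    C           B           L
  I            0.0702      0.2968     0.09243
  C         -0.002305 -7.6826e-04    0.002305
  E            0.0679       0.296     0.09473
  solve Keq expr → x = 7.6826e-04; check Q = 9.174
Then add 0.04852 M of B.
Step 3:
                    C           B           L
  I            0.0679      0.3445     0.09473
  C         -0.001967 -6.5583e-04    0.001967
  E           0.06593      0.3439      0.0967
  solve Keq expr → x = 6.5583e-04; check Q = 9.174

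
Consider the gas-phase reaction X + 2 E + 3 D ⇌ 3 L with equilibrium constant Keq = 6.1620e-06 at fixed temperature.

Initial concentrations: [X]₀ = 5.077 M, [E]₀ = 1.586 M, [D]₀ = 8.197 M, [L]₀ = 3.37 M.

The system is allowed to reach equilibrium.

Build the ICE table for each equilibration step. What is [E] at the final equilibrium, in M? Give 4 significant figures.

Q₀ = 0.005441 vs Keq = 6.1620e-06 ⇒ Q>K, reverse
Step 1:
                  X         E         D         L
  I           5.077     1.586     8.197      3.37
  C          0.8589     1.718     2.577    -2.577
  E           5.936     3.304     10.77    0.7933
  solve Keq expr → x = -0.8589; check Q = 6.1620e-06

[E]_eq = 3.304 M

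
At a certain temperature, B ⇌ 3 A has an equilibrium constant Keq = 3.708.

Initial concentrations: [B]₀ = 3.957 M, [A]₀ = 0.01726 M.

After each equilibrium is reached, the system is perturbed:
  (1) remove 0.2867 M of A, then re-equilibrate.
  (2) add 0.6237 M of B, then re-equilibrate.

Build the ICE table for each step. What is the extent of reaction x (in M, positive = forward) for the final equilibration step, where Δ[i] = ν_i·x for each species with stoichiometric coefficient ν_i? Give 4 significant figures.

Q₀ = 1.2994e-06 vs Keq = 3.708 ⇒ Q<K, forward
Step 1:
                  B         A
  init        3.957   0.01726
  Δ         -0.7547     2.264
  eq          3.202     2.281
  solve Keq expr → x = 0.7547; check Q = 3.708
Then remove 0.2867 M of A.
Step 2:
                  B         A
  init        3.202     1.995
  Δ         -0.0885    0.2655
  eq          3.114      2.26
  solve Keq expr → x = 0.0885; check Q = 3.708
Then add 0.6237 M of B.
Step 3:
                  B         A
  init        3.737      2.26
  Δ        -0.04411    0.1323
  eq          3.693     2.393
  solve Keq expr → x = 0.04411; check Q = 3.708

x = 0.04411 M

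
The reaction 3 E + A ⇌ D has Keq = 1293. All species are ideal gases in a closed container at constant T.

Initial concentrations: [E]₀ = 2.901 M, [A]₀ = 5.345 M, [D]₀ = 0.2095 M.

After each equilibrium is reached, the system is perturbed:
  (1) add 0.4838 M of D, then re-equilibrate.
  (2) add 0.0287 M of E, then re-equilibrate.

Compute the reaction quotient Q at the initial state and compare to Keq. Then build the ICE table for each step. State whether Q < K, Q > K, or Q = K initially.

Q₀ = 0.001605; Q < K (proceeds forward)

Q₀ = 0.001605 vs Keq = 1293 ⇒ Q<K, forward
Step 1:
                    E           A           D
  I             2.901       5.345      0.2095
  C            -2.842     -0.9474      0.9474
  E           0.05882       4.398       1.157
  solve Keq expr → x = 0.9474; check Q = 1293
Then add 0.4838 M of D.
Step 2:
                    E           A           D
  I           0.05882       4.398       1.641
  C           0.00722    0.002407   -0.002407
  E           0.06604         4.4       1.638
  solve Keq expr → x = -0.002407; check Q = 1293
Then add 0.0287 M of E.
Step 3:
                    E           A           D
  I           0.09474         4.4       1.638
  C          -0.02852   -0.009508    0.009508
  E           0.06621       4.391       1.648
  solve Keq expr → x = 0.009508; check Q = 1293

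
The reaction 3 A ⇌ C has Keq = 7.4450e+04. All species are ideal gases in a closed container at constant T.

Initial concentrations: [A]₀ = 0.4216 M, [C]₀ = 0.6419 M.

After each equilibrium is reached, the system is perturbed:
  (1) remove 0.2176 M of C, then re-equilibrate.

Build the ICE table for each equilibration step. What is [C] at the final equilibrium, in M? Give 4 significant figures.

[C]_eq = 0.5583 M

Q₀ = 8.566 vs Keq = 7.4450e+04 ⇒ Q<K, forward
Step 1:
                   A          C
  I           0.4216     0.6419
  C          -0.3998     0.1333
  E          0.02184     0.7752
  solve Keq expr → x = 0.1333; check Q = 7.4450e+04
Then remove 0.2176 M of C.
Step 2:
                   A          C
  I          0.02184     0.5576
  C        -0.002263 7.5417e-04
  E          0.01957     0.5583
  solve Keq expr → x = 7.5417e-04; check Q = 7.4450e+04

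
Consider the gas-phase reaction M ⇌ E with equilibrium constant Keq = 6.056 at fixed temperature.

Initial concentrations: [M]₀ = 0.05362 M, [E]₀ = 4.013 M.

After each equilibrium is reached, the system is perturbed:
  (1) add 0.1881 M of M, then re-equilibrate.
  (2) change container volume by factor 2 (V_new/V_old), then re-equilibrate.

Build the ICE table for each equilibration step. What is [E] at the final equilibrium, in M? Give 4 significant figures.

Q₀ = 74.84 vs Keq = 6.056 ⇒ Q>K, reverse
Step 1:
                   M          E
  Initial    0.05362      4.013
  Change      0.5227    -0.5227
  Equil       0.5763       3.49
  solve Keq expr → x = -0.5227; check Q = 6.056
Then add 0.1881 M of M.
Step 2:
                   M          E
  Initial     0.7644       3.49
  Change     -0.1614     0.1614
  Equil        0.603      3.652
  solve Keq expr → x = 0.1614; check Q = 6.056
Then change container volume by factor 2 (V_new/V_old).
Step 3:
                   M          E
  Initial     0.3015      1.826
  Change           0          0
  Equil       0.3015      1.826
  solve Keq expr → x = 0; check Q = 6.056

[E]_eq = 1.826 M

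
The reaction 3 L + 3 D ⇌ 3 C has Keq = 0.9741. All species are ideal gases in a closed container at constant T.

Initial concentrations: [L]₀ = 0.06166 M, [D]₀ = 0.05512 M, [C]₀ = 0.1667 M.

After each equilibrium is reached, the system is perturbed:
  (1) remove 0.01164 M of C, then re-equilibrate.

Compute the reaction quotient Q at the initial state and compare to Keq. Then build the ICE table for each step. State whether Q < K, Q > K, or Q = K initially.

Q₀ = 1.1800e+05 vs Keq = 0.9741 ⇒ Q>K, reverse
Step 1:
                    L           D           C
  I           0.06166     0.05512      0.1667
  C            0.1311      0.1311     -0.1311
  E            0.1928      0.1862     0.03559
  solve Keq expr → x = -0.0437; check Q = 0.9741
Then remove 0.01164 M of C.
Step 2:
                    L           D           C
  I            0.1928      0.1862     0.02395
  C         -0.008513   -0.008513    0.008513
  E            0.1843      0.1777     0.03246
  solve Keq expr → x = 0.002838; check Q = 0.9741

Q₀ = 1.1800e+05; Q > K (proceeds reverse)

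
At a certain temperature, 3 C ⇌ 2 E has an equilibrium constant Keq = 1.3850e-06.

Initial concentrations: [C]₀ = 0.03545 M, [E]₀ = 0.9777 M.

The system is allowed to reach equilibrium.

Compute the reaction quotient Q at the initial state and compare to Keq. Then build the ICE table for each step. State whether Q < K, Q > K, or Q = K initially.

Q₀ = 2.1457e+04 vs Keq = 1.3850e-06 ⇒ Q>K, reverse
Step 1:
                    C           E
  Initial     0.03545      0.9777
  Change        1.463     -0.9755
  Equil         1.499    0.002159
  solve Keq expr → x = -0.4878; check Q = 1.3850e-06

Q₀ = 2.1457e+04; Q > K (proceeds reverse)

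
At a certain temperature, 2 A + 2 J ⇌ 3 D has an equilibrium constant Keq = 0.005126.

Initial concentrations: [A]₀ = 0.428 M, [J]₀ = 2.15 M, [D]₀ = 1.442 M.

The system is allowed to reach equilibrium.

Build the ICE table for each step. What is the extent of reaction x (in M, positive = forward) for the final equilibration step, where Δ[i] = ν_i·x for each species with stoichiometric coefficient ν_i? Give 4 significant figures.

x = -0.3545 M

Q₀ = 3.541 vs Keq = 0.005126 ⇒ Q>K, reverse
Step 1:
                    A           J           D
  Initial       0.428        2.15       1.442
  Change       0.7091      0.7091      -1.064
  Equil         1.137       2.859      0.3784
  solve Keq expr → x = -0.3545; check Q = 0.005126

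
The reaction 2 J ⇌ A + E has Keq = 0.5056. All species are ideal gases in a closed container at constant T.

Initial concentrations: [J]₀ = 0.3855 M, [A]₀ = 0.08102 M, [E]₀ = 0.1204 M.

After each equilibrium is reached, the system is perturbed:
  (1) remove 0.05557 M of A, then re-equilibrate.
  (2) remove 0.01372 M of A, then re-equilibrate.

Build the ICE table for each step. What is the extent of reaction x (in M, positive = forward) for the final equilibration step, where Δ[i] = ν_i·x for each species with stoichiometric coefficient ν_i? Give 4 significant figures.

x = 0.003871 M

Q₀ = 0.06564 vs Keq = 0.5056 ⇒ Q<K, forward
Step 1:
                  J         A         E
  Initial    0.3855   0.08102    0.1204
  Change    -0.1441   0.07206   0.07206
  Equil      0.2414    0.1531    0.1925
  solve Keq expr → x = 0.07206; check Q = 0.5056
Then remove 0.05557 M of A.
Step 2:
                  J         A         E
  Initial    0.2414   0.09751    0.1925
  Change     -0.028     0.014     0.014
  Equil      0.2134    0.1115    0.2065
  solve Keq expr → x = 0.014; check Q = 0.5056
Then remove 0.01372 M of A.
Step 3:
                  J         A         E
  Initial    0.2134   0.09779    0.2065
  Change  -0.007741  0.003871  0.003871
  Equil      0.2056    0.1017    0.2103
  solve Keq expr → x = 0.003871; check Q = 0.5056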